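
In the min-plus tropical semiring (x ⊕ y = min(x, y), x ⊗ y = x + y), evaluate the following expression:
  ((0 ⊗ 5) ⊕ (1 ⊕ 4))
((0 ⊗ 5) ⊕ (1 ⊕ 4)) = 1

Expand innermost to outermost. Recall ⊕ takes the minimum of its arguments and ⊗ takes their sum. Working out the expression ((0 ⊗ 5) ⊕ (1 ⊕ 4)) gives 1.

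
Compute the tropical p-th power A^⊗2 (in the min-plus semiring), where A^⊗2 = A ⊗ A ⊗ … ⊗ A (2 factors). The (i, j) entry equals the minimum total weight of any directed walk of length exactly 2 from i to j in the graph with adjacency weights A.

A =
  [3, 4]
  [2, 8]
A^⊗2 =
  [6, 7]
  [5, 6]

Each entry (A^⊗2)_ij equals the minimum over all length-2 walks i = v_0 → v_1 → … → v_2 = j of Σ_t A[v_t][v_{t+1}]. For example, for (i, j) = (0, 1) we minimise over 2 possible intermediate vertex sequences; the minimum is 7, attained along the walk 0 → 0 → 1.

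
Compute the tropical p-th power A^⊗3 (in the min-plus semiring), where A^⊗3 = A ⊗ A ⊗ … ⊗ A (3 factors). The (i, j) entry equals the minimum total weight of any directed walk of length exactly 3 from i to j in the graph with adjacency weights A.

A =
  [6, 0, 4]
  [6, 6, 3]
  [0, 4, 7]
A^⊗3 =
  [3, 4, 8]
  [9, 3, 7]
  [4, 6, 3]

Each entry (A^⊗3)_ij equals the minimum over all length-3 walks i = v_0 → v_1 → … → v_3 = j of Σ_t A[v_t][v_{t+1}]. For example, for (i, j) = (0, 2) we minimise over 9 possible intermediate vertex sequences; the minimum is 8, attained along the walk 0 → 2 → 0 → 2.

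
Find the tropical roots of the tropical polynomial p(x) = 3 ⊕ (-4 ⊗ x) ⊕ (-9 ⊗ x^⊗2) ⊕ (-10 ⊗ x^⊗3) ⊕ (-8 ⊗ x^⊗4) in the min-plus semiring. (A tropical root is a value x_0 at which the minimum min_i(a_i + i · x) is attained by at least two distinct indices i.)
Roots: {-2, 1, 5, 7}

Each tropical root is a break point of the lower envelope of the lines y = a_i + i · x (there are 5 lines, with slopes 0, 1, ..., 4). Only the lines that attain the minimum somewhere contribute to roots; other lines are dominated. Here the surviving (envelope) indices are i = 4, i = 3, i = 2, i = 1, i = 0.
Intersections between consecutive envelope lines give the roots: for adjacent envelope indices i < j the intersection is x = (a_i − a_j) / (j − i). Reading off the sorted break points: {-2, 1, 5, 7}.
Verification: at each break x_0, at least two indices attain the minimum of min_i(a_i + i · x_0).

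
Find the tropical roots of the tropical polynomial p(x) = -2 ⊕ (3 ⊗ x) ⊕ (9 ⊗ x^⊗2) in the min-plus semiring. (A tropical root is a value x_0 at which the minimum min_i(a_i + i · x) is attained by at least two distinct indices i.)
Roots: {-6, -5}

Each tropical root is a break point of the lower envelope of the lines y = a_i + i · x (there are 3 lines, with slopes 0, 1, ..., 2). Only the lines that attain the minimum somewhere contribute to roots; other lines are dominated. Here the surviving (envelope) indices are i = 2, i = 1, i = 0.
Intersections between consecutive envelope lines give the roots: for adjacent envelope indices i < j the intersection is x = (a_i − a_j) / (j − i). Reading off the sorted break points: {-6, -5}.
Verification: at each break x_0, at least two indices attain the minimum of min_i(a_i + i · x_0).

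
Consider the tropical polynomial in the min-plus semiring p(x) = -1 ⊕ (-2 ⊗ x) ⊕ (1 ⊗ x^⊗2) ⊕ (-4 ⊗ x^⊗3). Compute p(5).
p(5) = -1

A tropical monomial a ⊗ x^⊗i evaluates to a + i · x. Evaluating each term at x = 5:
  Term 0 contributes -1 + 0 · 5 = -1
  Term 1 contributes -2 + 1 · 5 = 3
  Term 2 contributes 1 + 2 · 5 = 11
  Term 3 contributes -4 + 3 · 5 = 11
p(5) = ⊕ of these = min[-1, 3, 11, 11] = -1.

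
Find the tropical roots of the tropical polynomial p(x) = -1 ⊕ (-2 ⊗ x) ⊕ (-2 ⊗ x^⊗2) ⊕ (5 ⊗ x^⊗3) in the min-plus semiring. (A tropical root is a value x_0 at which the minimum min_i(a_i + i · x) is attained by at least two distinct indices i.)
Roots: {-7, 0, 1}

Each tropical root is a break point of the lower envelope of the lines y = a_i + i · x (there are 4 lines, with slopes 0, 1, ..., 3). Only the lines that attain the minimum somewhere contribute to roots; other lines are dominated. Here the surviving (envelope) indices are i = 3, i = 2, i = 1, i = 0.
Intersections between consecutive envelope lines give the roots: for adjacent envelope indices i < j the intersection is x = (a_i − a_j) / (j − i). Reading off the sorted break points: {-7, 0, 1}.
Verification: at each break x_0, at least two indices attain the minimum of min_i(a_i + i · x_0).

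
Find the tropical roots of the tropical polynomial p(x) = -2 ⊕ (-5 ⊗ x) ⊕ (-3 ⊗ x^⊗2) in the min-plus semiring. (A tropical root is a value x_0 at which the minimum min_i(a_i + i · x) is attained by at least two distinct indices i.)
Roots: {-2, 3}

Each tropical root is a break point of the lower envelope of the lines y = a_i + i · x (there are 3 lines, with slopes 0, 1, ..., 2). Only the lines that attain the minimum somewhere contribute to roots; other lines are dominated. Here the surviving (envelope) indices are i = 2, i = 1, i = 0.
Intersections between consecutive envelope lines give the roots: for adjacent envelope indices i < j the intersection is x = (a_i − a_j) / (j − i). Reading off the sorted break points: {-2, 3}.
Verification: at each break x_0, at least two indices attain the minimum of min_i(a_i + i · x_0).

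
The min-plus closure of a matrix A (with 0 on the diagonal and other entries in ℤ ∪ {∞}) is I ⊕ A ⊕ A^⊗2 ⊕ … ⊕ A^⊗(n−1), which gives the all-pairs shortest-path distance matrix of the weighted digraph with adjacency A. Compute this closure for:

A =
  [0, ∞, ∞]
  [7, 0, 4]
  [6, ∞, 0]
Closure =
  [0, ∞, ∞]
  [7, 0, 4]
  [6, ∞, 0]

This is the Floyd-Warshall all-pairs shortest-path computation. For each intermediate vertex k = 0, 1, …, 2, update dist[i][j] ← min(dist[i][j], dist[i][k] + dist[k][j]). The final matrix gives, for each (i, j), the minimum total weight of any directed path from i to j (possibly empty when i = j).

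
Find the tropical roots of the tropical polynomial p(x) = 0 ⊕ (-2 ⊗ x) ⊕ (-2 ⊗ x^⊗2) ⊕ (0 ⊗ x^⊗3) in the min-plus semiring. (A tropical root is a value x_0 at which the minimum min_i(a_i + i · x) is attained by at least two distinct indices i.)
Roots: {-2, 0, 2}

Each tropical root is a break point of the lower envelope of the lines y = a_i + i · x (there are 4 lines, with slopes 0, 1, ..., 3). Only the lines that attain the minimum somewhere contribute to roots; other lines are dominated. Here the surviving (envelope) indices are i = 3, i = 2, i = 1, i = 0.
Intersections between consecutive envelope lines give the roots: for adjacent envelope indices i < j the intersection is x = (a_i − a_j) / (j − i). Reading off the sorted break points: {-2, 0, 2}.
Verification: at each break x_0, at least two indices attain the minimum of min_i(a_i + i · x_0).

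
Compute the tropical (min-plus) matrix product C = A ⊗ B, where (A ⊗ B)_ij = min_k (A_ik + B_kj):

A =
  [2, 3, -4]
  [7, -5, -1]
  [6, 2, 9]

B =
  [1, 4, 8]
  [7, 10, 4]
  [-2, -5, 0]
A ⊗ B =
  [-6, -9, -4]
  [-3, -6, -1]
  [7, 4, 6]

Apply the min-plus product entry-by-entry:
  C[0][0] = min over k of (A[0][0] + B[0][0] = 2 + 1 = 3, A[0][1] + B[1][0] = 3 + 7 = 10, A[0][2] + B[2][0] = -4 + -2 = -6) = -6 (attained at k = 2)
  C[0][1] = min over k of (A[0][0] + B[0][1] = 2 + 4 = 6, A[0][1] + B[1][1] = 3 + 10 = 13, A[0][2] + B[2][1] = -4 + -5 = -9) = -9 (attained at k = 2)
  C[0][2] = min over k of (A[0][0] + B[0][2] = 2 + 8 = 10, A[0][1] + B[1][2] = 3 + 4 = 7, A[0][2] + B[2][2] = -4 + 0 = -4) = -4 (attained at k = 2)
  C[1][0] = min over k of (A[1][0] + B[0][0] = 7 + 1 = 8, A[1][1] + B[1][0] = -5 + 7 = 2, A[1][2] + B[2][0] = -1 + -2 = -3) = -3 (attained at k = 2)
  C[1][1] = min over k of (A[1][0] + B[0][1] = 7 + 4 = 11, A[1][1] + B[1][1] = -5 + 10 = 5, A[1][2] + B[2][1] = -1 + -5 = -6) = -6 (attained at k = 2)
  C[1][2] = min over k of (A[1][0] + B[0][2] = 7 + 8 = 15, A[1][1] + B[1][2] = -5 + 4 = -1, A[1][2] + B[2][2] = -1 + 0 = -1) = -1 (attained at k = 1)
  C[2][0] = min over k of (A[2][0] + B[0][0] = 6 + 1 = 7, A[2][1] + B[1][0] = 2 + 7 = 9, A[2][2] + B[2][0] = 9 + -2 = 7) = 7 (attained at k = 0)
  C[2][1] = min over k of (A[2][0] + B[0][1] = 6 + 4 = 10, A[2][1] + B[1][1] = 2 + 10 = 12, A[2][2] + B[2][1] = 9 + -5 = 4) = 4 (attained at k = 2)
  C[2][2] = min over k of (A[2][0] + B[0][2] = 6 + 8 = 14, A[2][1] + B[1][2] = 2 + 4 = 6, A[2][2] + B[2][2] = 9 + 0 = 9) = 6 (attained at k = 1)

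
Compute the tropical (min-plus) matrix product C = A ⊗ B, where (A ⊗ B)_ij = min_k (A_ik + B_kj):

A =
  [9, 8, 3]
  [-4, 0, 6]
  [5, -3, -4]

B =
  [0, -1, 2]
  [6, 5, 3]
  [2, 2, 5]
A ⊗ B =
  [5, 5, 8]
  [-4, -5, -2]
  [-2, -2, 0]

Apply the min-plus product entry-by-entry:
  C[0][0] = min over k of (A[0][0] + B[0][0] = 9 + 0 = 9, A[0][1] + B[1][0] = 8 + 6 = 14, A[0][2] + B[2][0] = 3 + 2 = 5) = 5 (attained at k = 2)
  C[0][1] = min over k of (A[0][0] + B[0][1] = 9 + -1 = 8, A[0][1] + B[1][1] = 8 + 5 = 13, A[0][2] + B[2][1] = 3 + 2 = 5) = 5 (attained at k = 2)
  C[0][2] = min over k of (A[0][0] + B[0][2] = 9 + 2 = 11, A[0][1] + B[1][2] = 8 + 3 = 11, A[0][2] + B[2][2] = 3 + 5 = 8) = 8 (attained at k = 2)
  C[1][0] = min over k of (A[1][0] + B[0][0] = -4 + 0 = -4, A[1][1] + B[1][0] = 0 + 6 = 6, A[1][2] + B[2][0] = 6 + 2 = 8) = -4 (attained at k = 0)
  C[1][1] = min over k of (A[1][0] + B[0][1] = -4 + -1 = -5, A[1][1] + B[1][1] = 0 + 5 = 5, A[1][2] + B[2][1] = 6 + 2 = 8) = -5 (attained at k = 0)
  C[1][2] = min over k of (A[1][0] + B[0][2] = -4 + 2 = -2, A[1][1] + B[1][2] = 0 + 3 = 3, A[1][2] + B[2][2] = 6 + 5 = 11) = -2 (attained at k = 0)
  C[2][0] = min over k of (A[2][0] + B[0][0] = 5 + 0 = 5, A[2][1] + B[1][0] = -3 + 6 = 3, A[2][2] + B[2][0] = -4 + 2 = -2) = -2 (attained at k = 2)
  C[2][1] = min over k of (A[2][0] + B[0][1] = 5 + -1 = 4, A[2][1] + B[1][1] = -3 + 5 = 2, A[2][2] + B[2][1] = -4 + 2 = -2) = -2 (attained at k = 2)
  C[2][2] = min over k of (A[2][0] + B[0][2] = 5 + 2 = 7, A[2][1] + B[1][2] = -3 + 3 = 0, A[2][2] + B[2][2] = -4 + 5 = 1) = 0 (attained at k = 1)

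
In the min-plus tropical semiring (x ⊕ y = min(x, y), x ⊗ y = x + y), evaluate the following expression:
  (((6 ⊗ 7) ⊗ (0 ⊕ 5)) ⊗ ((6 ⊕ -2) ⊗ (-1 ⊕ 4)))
(((6 ⊗ 7) ⊗ (0 ⊕ 5)) ⊗ ((6 ⊕ -2) ⊗ (-1 ⊕ 4))) = 10

Expand innermost to outermost. Recall ⊕ takes the minimum of its arguments and ⊗ takes their sum. Working out the expression (((6 ⊗ 7) ⊗ (0 ⊕ 5)) ⊗ ((6 ⊕ -2) ⊗ (-1 ⊕ 4))) gives 10.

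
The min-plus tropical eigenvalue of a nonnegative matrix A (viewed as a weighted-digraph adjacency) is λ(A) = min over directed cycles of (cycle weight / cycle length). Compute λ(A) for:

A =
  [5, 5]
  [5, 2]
λ(A) = 2

Enumerate directed cycles and compute their means (weight / length). Sample:
  cycle 0 → 0: weight = 5, length = 1, mean = 5/1 ≈ 5.000
  cycle 1 → 1: weight = 2, length = 1, mean = 2/1 ≈ 2.000
  cycle 0 → 1 → 0: weight = 10, length = 2, mean = 10/2 ≈ 5.000
  cycle 1 → 0 → 1: weight = 10, length = 2, mean = 10/2 ≈ 5.000
Minimum mean = 2.000, attained e.g. along the cycle 1 → 1 with weight 2 and length 1. So λ(A) = 2/1 = 2.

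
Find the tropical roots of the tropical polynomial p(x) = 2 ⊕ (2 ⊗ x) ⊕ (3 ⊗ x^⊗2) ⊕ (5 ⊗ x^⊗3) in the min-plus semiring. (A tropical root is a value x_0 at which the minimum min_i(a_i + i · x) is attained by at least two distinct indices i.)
Roots: {-2, -1, 0}

Each tropical root is a break point of the lower envelope of the lines y = a_i + i · x (there are 4 lines, with slopes 0, 1, ..., 3). Only the lines that attain the minimum somewhere contribute to roots; other lines are dominated. Here the surviving (envelope) indices are i = 3, i = 2, i = 1, i = 0.
Intersections between consecutive envelope lines give the roots: for adjacent envelope indices i < j the intersection is x = (a_i − a_j) / (j − i). Reading off the sorted break points: {-2, -1, 0}.
Verification: at each break x_0, at least two indices attain the minimum of min_i(a_i + i · x_0).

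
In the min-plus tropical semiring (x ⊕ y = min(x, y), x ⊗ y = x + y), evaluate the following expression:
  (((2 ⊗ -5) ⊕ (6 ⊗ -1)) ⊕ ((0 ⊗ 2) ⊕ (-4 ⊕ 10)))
(((2 ⊗ -5) ⊕ (6 ⊗ -1)) ⊕ ((0 ⊗ 2) ⊕ (-4 ⊕ 10))) = -4

Expand innermost to outermost. Recall ⊕ takes the minimum of its arguments and ⊗ takes their sum. Working out the expression (((2 ⊗ -5) ⊕ (6 ⊗ -1)) ⊕ ((0 ⊗ 2) ⊕ (-4 ⊕ 10))) gives -4.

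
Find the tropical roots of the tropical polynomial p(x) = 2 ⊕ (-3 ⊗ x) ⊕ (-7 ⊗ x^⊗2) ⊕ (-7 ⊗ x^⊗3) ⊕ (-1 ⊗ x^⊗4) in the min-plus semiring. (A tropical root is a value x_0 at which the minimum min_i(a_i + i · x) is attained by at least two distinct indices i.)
Roots: {-6, 0, 4, 5}

Each tropical root is a break point of the lower envelope of the lines y = a_i + i · x (there are 5 lines, with slopes 0, 1, ..., 4). Only the lines that attain the minimum somewhere contribute to roots; other lines are dominated. Here the surviving (envelope) indices are i = 4, i = 3, i = 2, i = 1, i = 0.
Intersections between consecutive envelope lines give the roots: for adjacent envelope indices i < j the intersection is x = (a_i − a_j) / (j − i). Reading off the sorted break points: {-6, 0, 4, 5}.
Verification: at each break x_0, at least two indices attain the minimum of min_i(a_i + i · x_0).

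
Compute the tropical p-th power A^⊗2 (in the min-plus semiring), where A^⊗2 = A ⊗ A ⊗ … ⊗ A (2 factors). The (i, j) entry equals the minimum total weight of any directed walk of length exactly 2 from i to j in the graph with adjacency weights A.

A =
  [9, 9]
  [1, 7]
A^⊗2 =
  [10, 16]
  [8, 10]

Each entry (A^⊗2)_ij equals the minimum over all length-2 walks i = v_0 → v_1 → … → v_2 = j of Σ_t A[v_t][v_{t+1}]. For example, for (i, j) = (0, 1) we minimise over 2 possible intermediate vertex sequences; the minimum is 16, attained along the walk 0 → 1 → 1.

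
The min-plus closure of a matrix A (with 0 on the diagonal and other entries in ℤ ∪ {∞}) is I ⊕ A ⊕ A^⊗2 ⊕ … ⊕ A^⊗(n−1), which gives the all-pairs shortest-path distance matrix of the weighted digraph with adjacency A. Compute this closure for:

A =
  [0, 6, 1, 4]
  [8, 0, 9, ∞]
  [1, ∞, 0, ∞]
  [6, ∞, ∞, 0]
Closure =
  [0, 6, 1, 4]
  [8, 0, 9, 12]
  [1, 7, 0, 5]
  [6, 12, 7, 0]

This is the Floyd-Warshall all-pairs shortest-path computation. For each intermediate vertex k = 0, 1, …, 3, update dist[i][j] ← min(dist[i][j], dist[i][k] + dist[k][j]). The final matrix gives, for each (i, j), the minimum total weight of any directed path from i to j (possibly empty when i = j).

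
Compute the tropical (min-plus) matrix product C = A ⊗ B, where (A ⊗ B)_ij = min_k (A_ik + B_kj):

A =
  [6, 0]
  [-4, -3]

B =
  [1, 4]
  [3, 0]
A ⊗ B =
  [3, 0]
  [-3, -3]

Apply the min-plus product entry-by-entry:
  C[0][0] = min over k of (A[0][0] + B[0][0] = 6 + 1 = 7, A[0][1] + B[1][0] = 0 + 3 = 3) = 3 (attained at k = 1)
  C[0][1] = min over k of (A[0][0] + B[0][1] = 6 + 4 = 10, A[0][1] + B[1][1] = 0 + 0 = 0) = 0 (attained at k = 1)
  C[1][0] = min over k of (A[1][0] + B[0][0] = -4 + 1 = -3, A[1][1] + B[1][0] = -3 + 3 = 0) = -3 (attained at k = 0)
  C[1][1] = min over k of (A[1][0] + B[0][1] = -4 + 4 = 0, A[1][1] + B[1][1] = -3 + 0 = -3) = -3 (attained at k = 1)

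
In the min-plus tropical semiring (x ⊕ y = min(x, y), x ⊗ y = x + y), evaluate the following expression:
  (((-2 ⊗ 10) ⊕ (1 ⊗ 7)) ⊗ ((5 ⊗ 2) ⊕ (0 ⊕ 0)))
(((-2 ⊗ 10) ⊕ (1 ⊗ 7)) ⊗ ((5 ⊗ 2) ⊕ (0 ⊕ 0))) = 8

Expand innermost to outermost. Recall ⊕ takes the minimum of its arguments and ⊗ takes their sum. Working out the expression (((-2 ⊗ 10) ⊕ (1 ⊗ 7)) ⊗ ((5 ⊗ 2) ⊕ (0 ⊕ 0))) gives 8.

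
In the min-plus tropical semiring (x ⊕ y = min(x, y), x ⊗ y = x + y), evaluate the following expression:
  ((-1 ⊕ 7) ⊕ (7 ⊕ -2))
((-1 ⊕ 7) ⊕ (7 ⊕ -2)) = -2

Expand innermost to outermost. Recall ⊕ takes the minimum of its arguments and ⊗ takes their sum. Working out the expression ((-1 ⊕ 7) ⊕ (7 ⊕ -2)) gives -2.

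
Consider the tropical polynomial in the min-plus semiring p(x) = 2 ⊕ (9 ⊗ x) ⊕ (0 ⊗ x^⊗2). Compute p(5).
p(5) = 2

A tropical monomial a ⊗ x^⊗i evaluates to a + i · x. Evaluating each term at x = 5:
  Term 0 contributes 2 + 0 · 5 = 2
  Term 1 contributes 9 + 1 · 5 = 14
  Term 2 contributes 0 + 2 · 5 = 10
p(5) = ⊕ of these = min[2, 14, 10] = 2.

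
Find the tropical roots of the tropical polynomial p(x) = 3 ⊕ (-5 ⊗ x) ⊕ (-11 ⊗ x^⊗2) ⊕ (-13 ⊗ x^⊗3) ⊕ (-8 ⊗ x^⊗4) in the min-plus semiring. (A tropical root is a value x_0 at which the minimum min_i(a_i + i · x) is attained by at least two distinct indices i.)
Roots: {-5, 2, 6, 8}

Each tropical root is a break point of the lower envelope of the lines y = a_i + i · x (there are 5 lines, with slopes 0, 1, ..., 4). Only the lines that attain the minimum somewhere contribute to roots; other lines are dominated. Here the surviving (envelope) indices are i = 4, i = 3, i = 2, i = 1, i = 0.
Intersections between consecutive envelope lines give the roots: for adjacent envelope indices i < j the intersection is x = (a_i − a_j) / (j − i). Reading off the sorted break points: {-5, 2, 6, 8}.
Verification: at each break x_0, at least two indices attain the minimum of min_i(a_i + i · x_0).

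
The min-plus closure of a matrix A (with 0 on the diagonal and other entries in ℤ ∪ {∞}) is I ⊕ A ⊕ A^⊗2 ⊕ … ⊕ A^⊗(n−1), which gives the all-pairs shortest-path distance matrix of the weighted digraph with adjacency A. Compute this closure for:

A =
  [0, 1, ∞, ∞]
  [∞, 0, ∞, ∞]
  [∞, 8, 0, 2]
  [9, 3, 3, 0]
Closure =
  [0, 1, ∞, ∞]
  [∞, 0, ∞, ∞]
  [11, 5, 0, 2]
  [9, 3, 3, 0]

This is the Floyd-Warshall all-pairs shortest-path computation. For each intermediate vertex k = 0, 1, …, 3, update dist[i][j] ← min(dist[i][j], dist[i][k] + dist[k][j]). The final matrix gives, for each (i, j), the minimum total weight of any directed path from i to j (possibly empty when i = j).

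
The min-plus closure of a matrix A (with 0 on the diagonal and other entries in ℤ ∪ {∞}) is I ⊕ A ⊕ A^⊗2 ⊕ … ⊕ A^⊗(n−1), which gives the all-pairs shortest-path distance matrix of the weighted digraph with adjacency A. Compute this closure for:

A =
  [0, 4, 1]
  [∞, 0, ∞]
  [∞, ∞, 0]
Closure =
  [0, 4, 1]
  [∞, 0, ∞]
  [∞, ∞, 0]

This is the Floyd-Warshall all-pairs shortest-path computation. For each intermediate vertex k = 0, 1, …, 2, update dist[i][j] ← min(dist[i][j], dist[i][k] + dist[k][j]). The final matrix gives, for each (i, j), the minimum total weight of any directed path from i to j (possibly empty when i = j).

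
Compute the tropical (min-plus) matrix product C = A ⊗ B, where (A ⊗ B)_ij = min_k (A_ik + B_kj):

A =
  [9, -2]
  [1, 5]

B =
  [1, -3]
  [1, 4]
A ⊗ B =
  [-1, 2]
  [2, -2]

Apply the min-plus product entry-by-entry:
  C[0][0] = min over k of (A[0][0] + B[0][0] = 9 + 1 = 10, A[0][1] + B[1][0] = -2 + 1 = -1) = -1 (attained at k = 1)
  C[0][1] = min over k of (A[0][0] + B[0][1] = 9 + -3 = 6, A[0][1] + B[1][1] = -2 + 4 = 2) = 2 (attained at k = 1)
  C[1][0] = min over k of (A[1][0] + B[0][0] = 1 + 1 = 2, A[1][1] + B[1][0] = 5 + 1 = 6) = 2 (attained at k = 0)
  C[1][1] = min over k of (A[1][0] + B[0][1] = 1 + -3 = -2, A[1][1] + B[1][1] = 5 + 4 = 9) = -2 (attained at k = 0)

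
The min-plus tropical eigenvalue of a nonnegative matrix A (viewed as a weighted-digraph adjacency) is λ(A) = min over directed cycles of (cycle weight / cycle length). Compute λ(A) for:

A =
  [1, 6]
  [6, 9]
λ(A) = 1

Enumerate directed cycles and compute their means (weight / length). Sample:
  cycle 0 → 0: weight = 1, length = 1, mean = 1/1 ≈ 1.000
  cycle 1 → 1: weight = 9, length = 1, mean = 9/1 ≈ 9.000
  cycle 0 → 1 → 0: weight = 12, length = 2, mean = 12/2 ≈ 6.000
  cycle 1 → 0 → 1: weight = 12, length = 2, mean = 12/2 ≈ 6.000
Minimum mean = 1.000, attained e.g. along the cycle 0 → 0 with weight 1 and length 1. So λ(A) = 1/1 = 1.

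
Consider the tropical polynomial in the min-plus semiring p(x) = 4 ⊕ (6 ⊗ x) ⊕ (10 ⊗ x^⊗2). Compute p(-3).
p(-3) = 3

A tropical monomial a ⊗ x^⊗i evaluates to a + i · x. Evaluating each term at x = -3:
  Term 0 contributes 4 + 0 · -3 = 4
  Term 1 contributes 6 + 1 · -3 = 3
  Term 2 contributes 10 + 2 · -3 = 4
p(-3) = ⊕ of these = min[4, 3, 4] = 3.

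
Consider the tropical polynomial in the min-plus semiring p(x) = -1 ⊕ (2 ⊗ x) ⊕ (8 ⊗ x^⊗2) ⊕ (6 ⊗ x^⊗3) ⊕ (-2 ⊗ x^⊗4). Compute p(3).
p(3) = -1

A tropical monomial a ⊗ x^⊗i evaluates to a + i · x. Evaluating each term at x = 3:
  Term 0 contributes -1 + 0 · 3 = -1
  Term 1 contributes 2 + 1 · 3 = 5
  Term 2 contributes 8 + 2 · 3 = 14
  Term 3 contributes 6 + 3 · 3 = 15
  Term 4 contributes -2 + 4 · 3 = 10
p(3) = ⊕ of these = min[-1, 5, 14, 15, 10] = -1.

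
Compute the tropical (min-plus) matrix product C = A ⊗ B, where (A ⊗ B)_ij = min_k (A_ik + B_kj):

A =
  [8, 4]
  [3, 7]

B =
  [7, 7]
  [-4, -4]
A ⊗ B =
  [0, 0]
  [3, 3]

Apply the min-plus product entry-by-entry:
  C[0][0] = min over k of (A[0][0] + B[0][0] = 8 + 7 = 15, A[0][1] + B[1][0] = 4 + -4 = 0) = 0 (attained at k = 1)
  C[0][1] = min over k of (A[0][0] + B[0][1] = 8 + 7 = 15, A[0][1] + B[1][1] = 4 + -4 = 0) = 0 (attained at k = 1)
  C[1][0] = min over k of (A[1][0] + B[0][0] = 3 + 7 = 10, A[1][1] + B[1][0] = 7 + -4 = 3) = 3 (attained at k = 1)
  C[1][1] = min over k of (A[1][0] + B[0][1] = 3 + 7 = 10, A[1][1] + B[1][1] = 7 + -4 = 3) = 3 (attained at k = 1)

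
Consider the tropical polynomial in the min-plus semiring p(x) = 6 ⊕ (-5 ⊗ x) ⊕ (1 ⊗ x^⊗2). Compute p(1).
p(1) = -4

A tropical monomial a ⊗ x^⊗i evaluates to a + i · x. Evaluating each term at x = 1:
  Term 0 contributes 6 + 0 · 1 = 6
  Term 1 contributes -5 + 1 · 1 = -4
  Term 2 contributes 1 + 2 · 1 = 3
p(1) = ⊕ of these = min[6, -4, 3] = -4.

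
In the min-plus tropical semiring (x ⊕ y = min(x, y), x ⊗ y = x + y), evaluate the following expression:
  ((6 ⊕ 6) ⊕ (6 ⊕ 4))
((6 ⊕ 6) ⊕ (6 ⊕ 4)) = 4

Expand innermost to outermost. Recall ⊕ takes the minimum of its arguments and ⊗ takes their sum. Working out the expression ((6 ⊕ 6) ⊕ (6 ⊕ 4)) gives 4.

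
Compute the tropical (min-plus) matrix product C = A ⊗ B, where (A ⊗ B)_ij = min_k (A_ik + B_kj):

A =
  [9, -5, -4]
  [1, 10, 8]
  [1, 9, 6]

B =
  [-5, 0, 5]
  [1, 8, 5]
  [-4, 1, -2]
A ⊗ B =
  [-8, -3, -6]
  [-4, 1, 6]
  [-4, 1, 4]

Apply the min-plus product entry-by-entry:
  C[0][0] = min over k of (A[0][0] + B[0][0] = 9 + -5 = 4, A[0][1] + B[1][0] = -5 + 1 = -4, A[0][2] + B[2][0] = -4 + -4 = -8) = -8 (attained at k = 2)
  C[0][1] = min over k of (A[0][0] + B[0][1] = 9 + 0 = 9, A[0][1] + B[1][1] = -5 + 8 = 3, A[0][2] + B[2][1] = -4 + 1 = -3) = -3 (attained at k = 2)
  C[0][2] = min over k of (A[0][0] + B[0][2] = 9 + 5 = 14, A[0][1] + B[1][2] = -5 + 5 = 0, A[0][2] + B[2][2] = -4 + -2 = -6) = -6 (attained at k = 2)
  C[1][0] = min over k of (A[1][0] + B[0][0] = 1 + -5 = -4, A[1][1] + B[1][0] = 10 + 1 = 11, A[1][2] + B[2][0] = 8 + -4 = 4) = -4 (attained at k = 0)
  C[1][1] = min over k of (A[1][0] + B[0][1] = 1 + 0 = 1, A[1][1] + B[1][1] = 10 + 8 = 18, A[1][2] + B[2][1] = 8 + 1 = 9) = 1 (attained at k = 0)
  C[1][2] = min over k of (A[1][0] + B[0][2] = 1 + 5 = 6, A[1][1] + B[1][2] = 10 + 5 = 15, A[1][2] + B[2][2] = 8 + -2 = 6) = 6 (attained at k = 0)
  C[2][0] = min over k of (A[2][0] + B[0][0] = 1 + -5 = -4, A[2][1] + B[1][0] = 9 + 1 = 10, A[2][2] + B[2][0] = 6 + -4 = 2) = -4 (attained at k = 0)
  C[2][1] = min over k of (A[2][0] + B[0][1] = 1 + 0 = 1, A[2][1] + B[1][1] = 9 + 8 = 17, A[2][2] + B[2][1] = 6 + 1 = 7) = 1 (attained at k = 0)
  C[2][2] = min over k of (A[2][0] + B[0][2] = 1 + 5 = 6, A[2][1] + B[1][2] = 9 + 5 = 14, A[2][2] + B[2][2] = 6 + -2 = 4) = 4 (attained at k = 2)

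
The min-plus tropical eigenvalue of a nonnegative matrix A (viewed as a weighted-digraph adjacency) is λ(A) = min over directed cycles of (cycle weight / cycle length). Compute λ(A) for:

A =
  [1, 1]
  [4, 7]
λ(A) = 1

Enumerate directed cycles and compute their means (weight / length). Sample:
  cycle 0 → 0: weight = 1, length = 1, mean = 1/1 ≈ 1.000
  cycle 1 → 1: weight = 7, length = 1, mean = 7/1 ≈ 7.000
  cycle 0 → 1 → 0: weight = 5, length = 2, mean = 5/2 ≈ 2.500
  cycle 1 → 0 → 1: weight = 5, length = 2, mean = 5/2 ≈ 2.500
Minimum mean = 1.000, attained e.g. along the cycle 0 → 0 with weight 1 and length 1. So λ(A) = 1/1 = 1.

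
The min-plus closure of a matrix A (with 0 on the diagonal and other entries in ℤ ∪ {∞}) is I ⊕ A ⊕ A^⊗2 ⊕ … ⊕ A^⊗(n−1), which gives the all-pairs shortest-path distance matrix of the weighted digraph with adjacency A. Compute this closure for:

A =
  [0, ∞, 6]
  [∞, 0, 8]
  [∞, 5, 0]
Closure =
  [0, 11, 6]
  [∞, 0, 8]
  [∞, 5, 0]

This is the Floyd-Warshall all-pairs shortest-path computation. For each intermediate vertex k = 0, 1, …, 2, update dist[i][j] ← min(dist[i][j], dist[i][k] + dist[k][j]). The final matrix gives, for each (i, j), the minimum total weight of any directed path from i to j (possibly empty when i = j).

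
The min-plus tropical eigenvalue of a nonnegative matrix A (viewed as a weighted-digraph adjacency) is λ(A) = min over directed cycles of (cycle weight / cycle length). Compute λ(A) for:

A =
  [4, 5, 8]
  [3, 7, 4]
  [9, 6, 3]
λ(A) = 3

Enumerate directed cycles and compute their means (weight / length). Sample:
  cycle 0 → 0: weight = 4, length = 1, mean = 4/1 ≈ 4.000
  cycle 1 → 1: weight = 7, length = 1, mean = 7/1 ≈ 7.000
  cycle 2 → 2: weight = 3, length = 1, mean = 3/1 ≈ 3.000
  cycle 0 → 1 → 0: weight = 8, length = 2, mean = 8/2 ≈ 4.000
  cycle 0 → 2 → 0: weight = 17, length = 2, mean = 17/2 ≈ 8.500
  cycle 1 → 0 → 1: weight = 8, length = 2, mean = 8/2 ≈ 4.000
Minimum mean = 3.000, attained e.g. along the cycle 2 → 2 with weight 3 and length 1. So λ(A) = 3/1 = 3.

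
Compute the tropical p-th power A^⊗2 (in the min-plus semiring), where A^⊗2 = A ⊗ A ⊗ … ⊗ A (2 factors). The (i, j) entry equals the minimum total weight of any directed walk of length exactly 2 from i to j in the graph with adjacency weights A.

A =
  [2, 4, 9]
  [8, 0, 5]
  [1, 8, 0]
A^⊗2 =
  [4, 4, 9]
  [6, 0, 5]
  [1, 5, 0]

Each entry (A^⊗2)_ij equals the minimum over all length-2 walks i = v_0 → v_1 → … → v_2 = j of Σ_t A[v_t][v_{t+1}]. For example, for (i, j) = (0, 2) we minimise over 3 possible intermediate vertex sequences; the minimum is 9, attained along the walk 0 → 1 → 2.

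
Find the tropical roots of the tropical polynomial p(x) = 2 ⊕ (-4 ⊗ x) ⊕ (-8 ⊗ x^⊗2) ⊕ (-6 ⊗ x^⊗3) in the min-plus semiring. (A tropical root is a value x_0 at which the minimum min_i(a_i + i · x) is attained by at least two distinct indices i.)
Roots: {-2, 4, 6}

Each tropical root is a break point of the lower envelope of the lines y = a_i + i · x (there are 4 lines, with slopes 0, 1, ..., 3). Only the lines that attain the minimum somewhere contribute to roots; other lines are dominated. Here the surviving (envelope) indices are i = 3, i = 2, i = 1, i = 0.
Intersections between consecutive envelope lines give the roots: for adjacent envelope indices i < j the intersection is x = (a_i − a_j) / (j − i). Reading off the sorted break points: {-2, 4, 6}.
Verification: at each break x_0, at least two indices attain the minimum of min_i(a_i + i · x_0).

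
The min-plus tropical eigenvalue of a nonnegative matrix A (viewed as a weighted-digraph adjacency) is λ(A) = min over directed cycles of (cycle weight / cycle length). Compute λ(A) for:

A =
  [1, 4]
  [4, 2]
λ(A) = 1

Enumerate directed cycles and compute their means (weight / length). Sample:
  cycle 0 → 0: weight = 1, length = 1, mean = 1/1 ≈ 1.000
  cycle 1 → 1: weight = 2, length = 1, mean = 2/1 ≈ 2.000
  cycle 0 → 1 → 0: weight = 8, length = 2, mean = 8/2 ≈ 4.000
  cycle 1 → 0 → 1: weight = 8, length = 2, mean = 8/2 ≈ 4.000
Minimum mean = 1.000, attained e.g. along the cycle 0 → 0 with weight 1 and length 1. So λ(A) = 1/1 = 1.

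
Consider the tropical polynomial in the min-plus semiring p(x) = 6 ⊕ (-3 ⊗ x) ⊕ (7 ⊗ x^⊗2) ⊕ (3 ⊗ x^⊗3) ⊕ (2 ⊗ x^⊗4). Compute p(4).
p(4) = 1

A tropical monomial a ⊗ x^⊗i evaluates to a + i · x. Evaluating each term at x = 4:
  Term 0 contributes 6 + 0 · 4 = 6
  Term 1 contributes -3 + 1 · 4 = 1
  Term 2 contributes 7 + 2 · 4 = 15
  Term 3 contributes 3 + 3 · 4 = 15
  Term 4 contributes 2 + 4 · 4 = 18
p(4) = ⊕ of these = min[6, 1, 15, 15, 18] = 1.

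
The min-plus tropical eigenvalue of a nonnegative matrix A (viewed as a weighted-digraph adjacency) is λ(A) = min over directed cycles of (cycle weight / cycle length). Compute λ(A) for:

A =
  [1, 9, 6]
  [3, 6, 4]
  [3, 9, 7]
λ(A) = 1

Enumerate directed cycles and compute their means (weight / length). Sample:
  cycle 0 → 0: weight = 1, length = 1, mean = 1/1 ≈ 1.000
  cycle 1 → 1: weight = 6, length = 1, mean = 6/1 ≈ 6.000
  cycle 2 → 2: weight = 7, length = 1, mean = 7/1 ≈ 7.000
  cycle 0 → 1 → 0: weight = 12, length = 2, mean = 12/2 ≈ 6.000
  cycle 0 → 2 → 0: weight = 9, length = 2, mean = 9/2 ≈ 4.500
  cycle 1 → 0 → 1: weight = 12, length = 2, mean = 12/2 ≈ 6.000
Minimum mean = 1.000, attained e.g. along the cycle 0 → 0 with weight 1 and length 1. So λ(A) = 1/1 = 1.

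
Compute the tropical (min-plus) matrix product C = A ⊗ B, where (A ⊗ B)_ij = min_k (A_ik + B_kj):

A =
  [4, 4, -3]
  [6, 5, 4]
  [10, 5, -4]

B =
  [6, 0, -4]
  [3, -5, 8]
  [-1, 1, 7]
A ⊗ B =
  [-4, -2, 0]
  [3, 0, 2]
  [-5, -3, 3]

Apply the min-plus product entry-by-entry:
  C[0][0] = min over k of (A[0][0] + B[0][0] = 4 + 6 = 10, A[0][1] + B[1][0] = 4 + 3 = 7, A[0][2] + B[2][0] = -3 + -1 = -4) = -4 (attained at k = 2)
  C[0][1] = min over k of (A[0][0] + B[0][1] = 4 + 0 = 4, A[0][1] + B[1][1] = 4 + -5 = -1, A[0][2] + B[2][1] = -3 + 1 = -2) = -2 (attained at k = 2)
  C[0][2] = min over k of (A[0][0] + B[0][2] = 4 + -4 = 0, A[0][1] + B[1][2] = 4 + 8 = 12, A[0][2] + B[2][2] = -3 + 7 = 4) = 0 (attained at k = 0)
  C[1][0] = min over k of (A[1][0] + B[0][0] = 6 + 6 = 12, A[1][1] + B[1][0] = 5 + 3 = 8, A[1][2] + B[2][0] = 4 + -1 = 3) = 3 (attained at k = 2)
  C[1][1] = min over k of (A[1][0] + B[0][1] = 6 + 0 = 6, A[1][1] + B[1][1] = 5 + -5 = 0, A[1][2] + B[2][1] = 4 + 1 = 5) = 0 (attained at k = 1)
  C[1][2] = min over k of (A[1][0] + B[0][2] = 6 + -4 = 2, A[1][1] + B[1][2] = 5 + 8 = 13, A[1][2] + B[2][2] = 4 + 7 = 11) = 2 (attained at k = 0)
  C[2][0] = min over k of (A[2][0] + B[0][0] = 10 + 6 = 16, A[2][1] + B[1][0] = 5 + 3 = 8, A[2][2] + B[2][0] = -4 + -1 = -5) = -5 (attained at k = 2)
  C[2][1] = min over k of (A[2][0] + B[0][1] = 10 + 0 = 10, A[2][1] + B[1][1] = 5 + -5 = 0, A[2][2] + B[2][1] = -4 + 1 = -3) = -3 (attained at k = 2)
  C[2][2] = min over k of (A[2][0] + B[0][2] = 10 + -4 = 6, A[2][1] + B[1][2] = 5 + 8 = 13, A[2][2] + B[2][2] = -4 + 7 = 3) = 3 (attained at k = 2)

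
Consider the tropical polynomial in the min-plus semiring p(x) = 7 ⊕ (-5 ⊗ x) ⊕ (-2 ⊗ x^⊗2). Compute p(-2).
p(-2) = -7

A tropical monomial a ⊗ x^⊗i evaluates to a + i · x. Evaluating each term at x = -2:
  Term 0 contributes 7 + 0 · -2 = 7
  Term 1 contributes -5 + 1 · -2 = -7
  Term 2 contributes -2 + 2 · -2 = -6
p(-2) = ⊕ of these = min[7, -7, -6] = -7.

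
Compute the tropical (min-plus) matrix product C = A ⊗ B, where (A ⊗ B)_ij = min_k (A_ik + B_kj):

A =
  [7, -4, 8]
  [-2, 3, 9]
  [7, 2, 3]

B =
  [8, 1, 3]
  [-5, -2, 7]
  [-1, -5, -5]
A ⊗ B =
  [-9, -6, 3]
  [-2, -1, 1]
  [-3, -2, -2]

Apply the min-plus product entry-by-entry:
  C[0][0] = min over k of (A[0][0] + B[0][0] = 7 + 8 = 15, A[0][1] + B[1][0] = -4 + -5 = -9, A[0][2] + B[2][0] = 8 + -1 = 7) = -9 (attained at k = 1)
  C[0][1] = min over k of (A[0][0] + B[0][1] = 7 + 1 = 8, A[0][1] + B[1][1] = -4 + -2 = -6, A[0][2] + B[2][1] = 8 + -5 = 3) = -6 (attained at k = 1)
  C[0][2] = min over k of (A[0][0] + B[0][2] = 7 + 3 = 10, A[0][1] + B[1][2] = -4 + 7 = 3, A[0][2] + B[2][2] = 8 + -5 = 3) = 3 (attained at k = 1)
  C[1][0] = min over k of (A[1][0] + B[0][0] = -2 + 8 = 6, A[1][1] + B[1][0] = 3 + -5 = -2, A[1][2] + B[2][0] = 9 + -1 = 8) = -2 (attained at k = 1)
  C[1][1] = min over k of (A[1][0] + B[0][1] = -2 + 1 = -1, A[1][1] + B[1][1] = 3 + -2 = 1, A[1][2] + B[2][1] = 9 + -5 = 4) = -1 (attained at k = 0)
  C[1][2] = min over k of (A[1][0] + B[0][2] = -2 + 3 = 1, A[1][1] + B[1][2] = 3 + 7 = 10, A[1][2] + B[2][2] = 9 + -5 = 4) = 1 (attained at k = 0)
  C[2][0] = min over k of (A[2][0] + B[0][0] = 7 + 8 = 15, A[2][1] + B[1][0] = 2 + -5 = -3, A[2][2] + B[2][0] = 3 + -1 = 2) = -3 (attained at k = 1)
  C[2][1] = min over k of (A[2][0] + B[0][1] = 7 + 1 = 8, A[2][1] + B[1][1] = 2 + -2 = 0, A[2][2] + B[2][1] = 3 + -5 = -2) = -2 (attained at k = 2)
  C[2][2] = min over k of (A[2][0] + B[0][2] = 7 + 3 = 10, A[2][1] + B[1][2] = 2 + 7 = 9, A[2][2] + B[2][2] = 3 + -5 = -2) = -2 (attained at k = 2)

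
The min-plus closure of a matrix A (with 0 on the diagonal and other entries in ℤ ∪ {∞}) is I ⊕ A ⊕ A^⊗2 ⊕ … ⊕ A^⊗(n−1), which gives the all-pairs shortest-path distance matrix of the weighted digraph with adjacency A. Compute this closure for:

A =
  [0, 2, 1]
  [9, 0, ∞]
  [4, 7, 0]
Closure =
  [0, 2, 1]
  [9, 0, 10]
  [4, 6, 0]

This is the Floyd-Warshall all-pairs shortest-path computation. For each intermediate vertex k = 0, 1, …, 2, update dist[i][j] ← min(dist[i][j], dist[i][k] + dist[k][j]). The final matrix gives, for each (i, j), the minimum total weight of any directed path from i to j (possibly empty when i = j).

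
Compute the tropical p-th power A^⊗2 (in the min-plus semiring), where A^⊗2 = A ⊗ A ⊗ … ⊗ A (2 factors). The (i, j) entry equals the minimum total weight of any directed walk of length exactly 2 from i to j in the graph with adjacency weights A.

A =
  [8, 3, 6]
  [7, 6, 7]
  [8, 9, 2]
A^⊗2 =
  [10, 9, 8]
  [13, 10, 9]
  [10, 11, 4]

Each entry (A^⊗2)_ij equals the minimum over all length-2 walks i = v_0 → v_1 → … → v_2 = j of Σ_t A[v_t][v_{t+1}]. For example, for (i, j) = (0, 2) we minimise over 3 possible intermediate vertex sequences; the minimum is 8, attained along the walk 0 → 2 → 2.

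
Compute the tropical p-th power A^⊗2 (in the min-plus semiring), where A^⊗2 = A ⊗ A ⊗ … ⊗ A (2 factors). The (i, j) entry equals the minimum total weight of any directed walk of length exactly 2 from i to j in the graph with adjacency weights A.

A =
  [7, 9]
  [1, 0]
A^⊗2 =
  [10, 9]
  [1, 0]

Each entry (A^⊗2)_ij equals the minimum over all length-2 walks i = v_0 → v_1 → … → v_2 = j of Σ_t A[v_t][v_{t+1}]. For example, for (i, j) = (0, 1) we minimise over 2 possible intermediate vertex sequences; the minimum is 9, attained along the walk 0 → 1 → 1.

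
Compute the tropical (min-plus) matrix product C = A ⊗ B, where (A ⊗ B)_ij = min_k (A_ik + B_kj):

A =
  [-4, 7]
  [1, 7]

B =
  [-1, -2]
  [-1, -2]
A ⊗ B =
  [-5, -6]
  [0, -1]

Apply the min-plus product entry-by-entry:
  C[0][0] = min over k of (A[0][0] + B[0][0] = -4 + -1 = -5, A[0][1] + B[1][0] = 7 + -1 = 6) = -5 (attained at k = 0)
  C[0][1] = min over k of (A[0][0] + B[0][1] = -4 + -2 = -6, A[0][1] + B[1][1] = 7 + -2 = 5) = -6 (attained at k = 0)
  C[1][0] = min over k of (A[1][0] + B[0][0] = 1 + -1 = 0, A[1][1] + B[1][0] = 7 + -1 = 6) = 0 (attained at k = 0)
  C[1][1] = min over k of (A[1][0] + B[0][1] = 1 + -2 = -1, A[1][1] + B[1][1] = 7 + -2 = 5) = -1 (attained at k = 0)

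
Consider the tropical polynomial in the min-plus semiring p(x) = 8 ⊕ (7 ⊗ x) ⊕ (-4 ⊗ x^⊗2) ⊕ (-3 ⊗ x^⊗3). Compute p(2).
p(2) = 0

A tropical monomial a ⊗ x^⊗i evaluates to a + i · x. Evaluating each term at x = 2:
  Term 0 contributes 8 + 0 · 2 = 8
  Term 1 contributes 7 + 1 · 2 = 9
  Term 2 contributes -4 + 2 · 2 = 0
  Term 3 contributes -3 + 3 · 2 = 3
p(2) = ⊕ of these = min[8, 9, 0, 3] = 0.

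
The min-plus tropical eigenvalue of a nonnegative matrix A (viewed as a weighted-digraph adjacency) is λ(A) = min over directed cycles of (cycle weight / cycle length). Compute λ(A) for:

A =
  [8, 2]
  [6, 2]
λ(A) = 2

Enumerate directed cycles and compute their means (weight / length). Sample:
  cycle 0 → 0: weight = 8, length = 1, mean = 8/1 ≈ 8.000
  cycle 1 → 1: weight = 2, length = 1, mean = 2/1 ≈ 2.000
  cycle 0 → 1 → 0: weight = 8, length = 2, mean = 8/2 ≈ 4.000
  cycle 1 → 0 → 1: weight = 8, length = 2, mean = 8/2 ≈ 4.000
Minimum mean = 2.000, attained e.g. along the cycle 1 → 1 with weight 2 and length 1. So λ(A) = 2/1 = 2.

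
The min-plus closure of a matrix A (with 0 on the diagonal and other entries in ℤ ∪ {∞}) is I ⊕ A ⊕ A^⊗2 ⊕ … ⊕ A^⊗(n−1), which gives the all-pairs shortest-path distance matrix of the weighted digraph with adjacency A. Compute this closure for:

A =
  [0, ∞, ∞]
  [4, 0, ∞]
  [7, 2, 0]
Closure =
  [0, ∞, ∞]
  [4, 0, ∞]
  [6, 2, 0]

This is the Floyd-Warshall all-pairs shortest-path computation. For each intermediate vertex k = 0, 1, …, 2, update dist[i][j] ← min(dist[i][j], dist[i][k] + dist[k][j]). The final matrix gives, for each (i, j), the minimum total weight of any directed path from i to j (possibly empty when i = j).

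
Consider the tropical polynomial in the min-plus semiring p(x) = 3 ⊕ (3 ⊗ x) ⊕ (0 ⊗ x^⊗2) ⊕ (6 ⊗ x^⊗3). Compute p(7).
p(7) = 3

A tropical monomial a ⊗ x^⊗i evaluates to a + i · x. Evaluating each term at x = 7:
  Term 0 contributes 3 + 0 · 7 = 3
  Term 1 contributes 3 + 1 · 7 = 10
  Term 2 contributes 0 + 2 · 7 = 14
  Term 3 contributes 6 + 3 · 7 = 27
p(7) = ⊕ of these = min[3, 10, 14, 27] = 3.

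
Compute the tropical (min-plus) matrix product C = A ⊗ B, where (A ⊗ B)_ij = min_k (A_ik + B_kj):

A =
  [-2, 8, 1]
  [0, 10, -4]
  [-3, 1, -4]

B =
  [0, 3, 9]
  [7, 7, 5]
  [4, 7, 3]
A ⊗ B =
  [-2, 1, 4]
  [0, 3, -1]
  [-3, 0, -1]

Apply the min-plus product entry-by-entry:
  C[0][0] = min over k of (A[0][0] + B[0][0] = -2 + 0 = -2, A[0][1] + B[1][0] = 8 + 7 = 15, A[0][2] + B[2][0] = 1 + 4 = 5) = -2 (attained at k = 0)
  C[0][1] = min over k of (A[0][0] + B[0][1] = -2 + 3 = 1, A[0][1] + B[1][1] = 8 + 7 = 15, A[0][2] + B[2][1] = 1 + 7 = 8) = 1 (attained at k = 0)
  C[0][2] = min over k of (A[0][0] + B[0][2] = -2 + 9 = 7, A[0][1] + B[1][2] = 8 + 5 = 13, A[0][2] + B[2][2] = 1 + 3 = 4) = 4 (attained at k = 2)
  C[1][0] = min over k of (A[1][0] + B[0][0] = 0 + 0 = 0, A[1][1] + B[1][0] = 10 + 7 = 17, A[1][2] + B[2][0] = -4 + 4 = 0) = 0 (attained at k = 0)
  C[1][1] = min over k of (A[1][0] + B[0][1] = 0 + 3 = 3, A[1][1] + B[1][1] = 10 + 7 = 17, A[1][2] + B[2][1] = -4 + 7 = 3) = 3 (attained at k = 0)
  C[1][2] = min over k of (A[1][0] + B[0][2] = 0 + 9 = 9, A[1][1] + B[1][2] = 10 + 5 = 15, A[1][2] + B[2][2] = -4 + 3 = -1) = -1 (attained at k = 2)
  C[2][0] = min over k of (A[2][0] + B[0][0] = -3 + 0 = -3, A[2][1] + B[1][0] = 1 + 7 = 8, A[2][2] + B[2][0] = -4 + 4 = 0) = -3 (attained at k = 0)
  C[2][1] = min over k of (A[2][0] + B[0][1] = -3 + 3 = 0, A[2][1] + B[1][1] = 1 + 7 = 8, A[2][2] + B[2][1] = -4 + 7 = 3) = 0 (attained at k = 0)
  C[2][2] = min over k of (A[2][0] + B[0][2] = -3 + 9 = 6, A[2][1] + B[1][2] = 1 + 5 = 6, A[2][2] + B[2][2] = -4 + 3 = -1) = -1 (attained at k = 2)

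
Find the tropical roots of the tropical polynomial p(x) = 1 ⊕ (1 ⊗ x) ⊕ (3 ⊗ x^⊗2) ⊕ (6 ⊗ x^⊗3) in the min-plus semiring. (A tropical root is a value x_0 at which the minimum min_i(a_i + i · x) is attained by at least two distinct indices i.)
Roots: {-3, -2, 0}

Each tropical root is a break point of the lower envelope of the lines y = a_i + i · x (there are 4 lines, with slopes 0, 1, ..., 3). Only the lines that attain the minimum somewhere contribute to roots; other lines are dominated. Here the surviving (envelope) indices are i = 3, i = 2, i = 1, i = 0.
Intersections between consecutive envelope lines give the roots: for adjacent envelope indices i < j the intersection is x = (a_i − a_j) / (j − i). Reading off the sorted break points: {-3, -2, 0}.
Verification: at each break x_0, at least two indices attain the minimum of min_i(a_i + i · x_0).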